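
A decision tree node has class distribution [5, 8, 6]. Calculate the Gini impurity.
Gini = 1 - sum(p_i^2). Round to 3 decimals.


Total = 19. Proportions: 5/19, 8/19, 6/19. sum(p_i^2) = 0.3463. Gini = 1 - 0.3463 = 0.6537, which rounds to 0.654.

0.654


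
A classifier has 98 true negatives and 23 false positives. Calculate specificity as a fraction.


Specificity = TN / (TN + FP) = 98 / 121 = 98/121.

98/121


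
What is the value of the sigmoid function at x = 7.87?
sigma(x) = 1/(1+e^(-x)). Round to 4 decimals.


sigma(7.87) = 1/(1+e^(-7.87)) = 1/(1+0.000382) = 1/1.000382 = 0.9996.

0.9996


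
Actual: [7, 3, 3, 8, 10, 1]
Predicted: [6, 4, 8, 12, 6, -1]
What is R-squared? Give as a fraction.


Mean(y) = 16/3. SS_res = 63. SS_tot = 184/3. R^2 = 1 - 63/(184/3) = -5/184.

-5/184


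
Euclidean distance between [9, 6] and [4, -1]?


d = sqrt(sum of squared differences). (9-4)^2=25, (6--1)^2=49. Sum = 74.

sqrt(74)


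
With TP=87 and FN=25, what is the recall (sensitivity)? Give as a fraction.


Recall = TP / (TP + FN) = 87 / 112 = 87/112.

87/112


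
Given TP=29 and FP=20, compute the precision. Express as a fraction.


Precision = TP / (TP + FP) = 29 / 49 = 29/49.

29/49


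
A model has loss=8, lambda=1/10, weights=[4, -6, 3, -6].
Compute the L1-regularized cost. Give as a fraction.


L1 norm = sum(|w|) = 19. J = 8 + 1/10 * 19 = 99/10.

99/10


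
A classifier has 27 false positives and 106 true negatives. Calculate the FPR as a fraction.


FPR = FP / (FP + TN) = 27 / 133 = 27/133.

27/133


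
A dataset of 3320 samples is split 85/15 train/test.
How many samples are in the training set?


Test set = 3320 * 15% = 498. Training set = 3320 - 498 = 2822.

2822


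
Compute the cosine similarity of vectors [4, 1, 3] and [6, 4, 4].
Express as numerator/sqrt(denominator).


dot = 40. |a|^2 = 26, |b|^2 = 68. cos = 40/sqrt(1768).

40/sqrt(1768)


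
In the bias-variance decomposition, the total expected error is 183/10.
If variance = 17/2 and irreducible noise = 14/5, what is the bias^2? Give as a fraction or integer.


Total error = bias^2 + variance + irreducible noise. So bias^2 = 183/10 - 17/2 - 14/5 = 7.

7


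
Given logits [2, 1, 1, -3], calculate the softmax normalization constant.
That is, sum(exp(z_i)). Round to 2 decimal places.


Denom = e^2=7.3891 + e^1=2.7183 + e^1=2.7183 + e^-3=0.0498. Sum = 12.8755, which rounds to 12.88.

12.88


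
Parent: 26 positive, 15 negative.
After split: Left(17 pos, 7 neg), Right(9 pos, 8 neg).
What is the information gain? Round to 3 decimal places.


H(parent) = 0.9474. H(left) = 0.8709, H(right) = 0.9975. Weighted = (24/41)*0.8709 + (17/41)*0.9975 = 0.9234. IG = 0.9474 - 0.9234 = 0.0240, which rounds to 0.024.

0.024


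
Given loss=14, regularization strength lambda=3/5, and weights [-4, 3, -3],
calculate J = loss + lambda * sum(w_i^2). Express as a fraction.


L2 sq norm = sum(w^2) = 34. J = 14 + 3/5 * 34 = 172/5.

172/5


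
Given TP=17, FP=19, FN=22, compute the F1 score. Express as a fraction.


Precision = 17/36 = 17/36. Recall = 17/39 = 17/39. F1 = 2*P*R/(P+R) = 34/75.

34/75


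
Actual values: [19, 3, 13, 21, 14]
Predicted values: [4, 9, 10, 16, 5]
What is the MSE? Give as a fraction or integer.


MSE = (1/5) * ((19-4)^2=225 + (3-9)^2=36 + (13-10)^2=9 + (21-16)^2=25 + (14-5)^2=81). Sum = 376. MSE = 376/5.

376/5


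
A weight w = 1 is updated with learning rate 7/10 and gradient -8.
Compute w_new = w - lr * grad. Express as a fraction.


w_new = 1 - 7/10 * -8 = 1 - -28/5 = 33/5.

33/5


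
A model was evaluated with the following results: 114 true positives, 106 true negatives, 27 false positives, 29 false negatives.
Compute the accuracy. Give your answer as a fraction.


Accuracy = (TP + TN) / (TP + TN + FP + FN) = (114 + 106) / 276 = 55/69.

55/69


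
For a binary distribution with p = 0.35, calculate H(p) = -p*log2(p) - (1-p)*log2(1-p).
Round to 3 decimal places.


H = -0.35*log2(0.35) - 0.65*log2(0.65) = 0.934.

0.934


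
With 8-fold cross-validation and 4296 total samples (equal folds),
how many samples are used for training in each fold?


Each validation fold has 4296/8 = 537 samples. Training set = 4296 - 537 = 3759.

3759


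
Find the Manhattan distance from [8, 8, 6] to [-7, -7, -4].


d = sum of absolute differences: |8--7|=15 + |8--7|=15 + |6--4|=10 = 40.

40


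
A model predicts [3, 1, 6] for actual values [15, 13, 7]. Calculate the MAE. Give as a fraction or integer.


MAE = (1/3) * (|15-3|=12 + |13-1|=12 + |7-6|=1). Sum = 25. MAE = 25/3.

25/3


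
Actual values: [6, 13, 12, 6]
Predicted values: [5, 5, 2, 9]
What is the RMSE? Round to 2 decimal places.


MSE = 43.5000. RMSE = sqrt(43.5000) = 6.60.

6.60


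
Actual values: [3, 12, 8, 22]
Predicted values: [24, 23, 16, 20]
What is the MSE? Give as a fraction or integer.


MSE = (1/4) * ((3-24)^2=441 + (12-23)^2=121 + (8-16)^2=64 + (22-20)^2=4). Sum = 630. MSE = 315/2.

315/2


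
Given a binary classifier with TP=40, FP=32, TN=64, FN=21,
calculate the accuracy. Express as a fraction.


Accuracy = (TP + TN) / (TP + TN + FP + FN) = (40 + 64) / 157 = 104/157.

104/157


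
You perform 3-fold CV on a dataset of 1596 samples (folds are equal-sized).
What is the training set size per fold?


Each validation fold has 1596/3 = 532 samples. Training set = 1596 - 532 = 1064.

1064


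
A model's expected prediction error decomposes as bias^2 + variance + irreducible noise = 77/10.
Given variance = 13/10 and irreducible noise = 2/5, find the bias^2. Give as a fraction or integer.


Total error = bias^2 + variance + irreducible noise. So bias^2 = 77/10 - 13/10 - 2/5 = 6.

6


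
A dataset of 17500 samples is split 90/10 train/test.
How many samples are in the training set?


Test set = 17500 * 10% = 1750. Training set = 17500 - 1750 = 15750.

15750


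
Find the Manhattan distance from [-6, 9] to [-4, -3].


d = sum of absolute differences: |-6--4|=2 + |9--3|=12 = 14.

14


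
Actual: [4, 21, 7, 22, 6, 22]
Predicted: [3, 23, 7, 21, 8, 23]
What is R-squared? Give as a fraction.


Mean(y) = 41/3. SS_res = 11. SS_tot = 1168/3. R^2 = 1 - 11/(1168/3) = 1135/1168.

1135/1168


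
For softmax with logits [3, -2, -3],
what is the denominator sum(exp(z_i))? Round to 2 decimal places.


Denom = e^3=20.0855 + e^-2=0.1353 + e^-3=0.0498. Sum = 20.2706, which rounds to 20.27.

20.27


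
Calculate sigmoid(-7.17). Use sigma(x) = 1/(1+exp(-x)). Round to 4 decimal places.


sigma(-7.17) = 1/(1+e^(7.17)) = 1/(1+1299.844603) = 1/1300.844603 = 0.0008.

0.0008


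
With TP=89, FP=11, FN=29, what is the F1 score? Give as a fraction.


Precision = 89/100 = 89/100. Recall = 89/118 = 89/118. F1 = 2*P*R/(P+R) = 89/109.

89/109


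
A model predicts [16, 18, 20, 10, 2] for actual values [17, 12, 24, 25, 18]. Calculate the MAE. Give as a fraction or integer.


MAE = (1/5) * (|17-16|=1 + |12-18|=6 + |24-20|=4 + |25-10|=15 + |18-2|=16). Sum = 42. MAE = 42/5.

42/5


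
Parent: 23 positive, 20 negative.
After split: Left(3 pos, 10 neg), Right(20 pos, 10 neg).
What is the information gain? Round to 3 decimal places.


H(parent) = 0.9965. H(left) = 0.7793, H(right) = 0.9183. Weighted = (13/43)*0.7793 + (30/43)*0.9183 = 0.8763. IG = 0.9965 - 0.8763 = 0.1202, which rounds to 0.120.

0.120


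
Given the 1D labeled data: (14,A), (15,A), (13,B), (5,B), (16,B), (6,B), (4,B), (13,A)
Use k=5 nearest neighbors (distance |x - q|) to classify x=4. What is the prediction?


Distances: |14-4|=10, |15-4|=11, |13-4|=9, |5-4|=1, |16-4|=12, |6-4|=2, |4-4|=0, |13-4|=9. 5 nearest: (4,B), (5,B), (6,B), (13,A), (13,B). Counts: {'B': 4, 'A': 1}. Majority class: B.

B


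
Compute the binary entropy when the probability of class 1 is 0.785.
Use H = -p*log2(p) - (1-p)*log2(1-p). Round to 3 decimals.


H = -0.785*log2(0.785) - 0.215*log2(0.215) = 0.751.

0.751


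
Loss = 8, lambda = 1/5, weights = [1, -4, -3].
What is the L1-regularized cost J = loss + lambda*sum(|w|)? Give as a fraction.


L1 norm = sum(|w|) = 8. J = 8 + 1/5 * 8 = 48/5.

48/5


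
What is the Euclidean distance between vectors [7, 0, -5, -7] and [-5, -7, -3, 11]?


d = sqrt(sum of squared differences). (7--5)^2=144, (0--7)^2=49, (-5--3)^2=4, (-7-11)^2=324. Sum = 521.

sqrt(521)


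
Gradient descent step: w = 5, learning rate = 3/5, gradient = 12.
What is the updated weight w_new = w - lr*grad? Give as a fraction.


w_new = 5 - 3/5 * 12 = 5 - 36/5 = -11/5.

-11/5


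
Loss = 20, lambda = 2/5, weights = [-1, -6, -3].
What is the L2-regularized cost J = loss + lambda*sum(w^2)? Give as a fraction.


L2 sq norm = sum(w^2) = 46. J = 20 + 2/5 * 46 = 192/5.

192/5


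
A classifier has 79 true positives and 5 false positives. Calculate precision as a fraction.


Precision = TP / (TP + FP) = 79 / 84 = 79/84.

79/84


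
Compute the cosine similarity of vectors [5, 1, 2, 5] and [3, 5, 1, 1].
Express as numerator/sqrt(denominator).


dot = 27. |a|^2 = 55, |b|^2 = 36. cos = 27/sqrt(1980).

27/sqrt(1980)


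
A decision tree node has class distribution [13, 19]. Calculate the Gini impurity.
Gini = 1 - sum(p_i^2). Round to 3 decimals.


Total = 32. Proportions: 13/32, 19/32. sum(p_i^2) = 0.5176. Gini = 1 - 0.5176 = 0.4824, which rounds to 0.482.

0.482


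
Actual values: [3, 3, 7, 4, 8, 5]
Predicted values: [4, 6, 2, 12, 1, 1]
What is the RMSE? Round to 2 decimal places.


MSE = 27.3333. RMSE = sqrt(27.3333) = 5.23.

5.23


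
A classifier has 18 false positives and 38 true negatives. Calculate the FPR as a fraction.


FPR = FP / (FP + TN) = 18 / 56 = 9/28.

9/28


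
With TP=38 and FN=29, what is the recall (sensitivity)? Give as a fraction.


Recall = TP / (TP + FN) = 38 / 67 = 38/67.

38/67


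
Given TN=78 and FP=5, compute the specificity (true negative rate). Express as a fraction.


Specificity = TN / (TN + FP) = 78 / 83 = 78/83.

78/83


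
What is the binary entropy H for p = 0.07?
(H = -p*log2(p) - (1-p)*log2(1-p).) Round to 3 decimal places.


H = -0.07*log2(0.07) - 0.93*log2(0.93) = 0.366.

0.366


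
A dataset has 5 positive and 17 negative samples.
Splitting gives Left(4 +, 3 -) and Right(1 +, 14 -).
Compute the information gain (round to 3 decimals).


H(parent) = 0.7732. H(left) = 0.9852, H(right) = 0.3534. Weighted = (7/22)*0.9852 + (15/22)*0.3534 = 0.5544. IG = 0.7732 - 0.5544 = 0.2188, which rounds to 0.219.

0.219


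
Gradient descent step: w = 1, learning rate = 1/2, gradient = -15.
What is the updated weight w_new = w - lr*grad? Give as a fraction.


w_new = 1 - 1/2 * -15 = 1 - -15/2 = 17/2.

17/2


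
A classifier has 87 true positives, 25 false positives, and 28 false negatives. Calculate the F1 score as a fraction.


Precision = 87/112 = 87/112. Recall = 87/115 = 87/115. F1 = 2*P*R/(P+R) = 174/227.

174/227


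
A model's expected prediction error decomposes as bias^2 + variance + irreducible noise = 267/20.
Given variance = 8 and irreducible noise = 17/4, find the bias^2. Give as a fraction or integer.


Total error = bias^2 + variance + irreducible noise. So bias^2 = 267/20 - 8 - 17/4 = 11/10.

11/10


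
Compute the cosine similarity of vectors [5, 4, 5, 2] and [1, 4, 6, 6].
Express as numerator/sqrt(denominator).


dot = 63. |a|^2 = 70, |b|^2 = 89. cos = 63/sqrt(6230).

63/sqrt(6230)


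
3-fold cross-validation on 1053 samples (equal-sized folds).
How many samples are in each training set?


Each validation fold has 1053/3 = 351 samples. Training set = 1053 - 351 = 702.

702


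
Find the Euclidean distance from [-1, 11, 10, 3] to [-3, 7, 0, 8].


d = sqrt(sum of squared differences). (-1--3)^2=4, (11-7)^2=16, (10-0)^2=100, (3-8)^2=25. Sum = 145.

sqrt(145)


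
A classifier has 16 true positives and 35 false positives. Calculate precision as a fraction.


Precision = TP / (TP + FP) = 16 / 51 = 16/51.

16/51


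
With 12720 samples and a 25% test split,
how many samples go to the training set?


Test set = 12720 * 25% = 3180. Training set = 12720 - 3180 = 9540.

9540


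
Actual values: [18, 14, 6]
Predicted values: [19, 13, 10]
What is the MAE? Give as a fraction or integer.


MAE = (1/3) * (|18-19|=1 + |14-13|=1 + |6-10|=4). Sum = 6. MAE = 2.

2


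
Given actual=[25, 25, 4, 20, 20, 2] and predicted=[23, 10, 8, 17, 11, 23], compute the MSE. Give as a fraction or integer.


MSE = (1/6) * ((25-23)^2=4 + (25-10)^2=225 + (4-8)^2=16 + (20-17)^2=9 + (20-11)^2=81 + (2-23)^2=441). Sum = 776. MSE = 388/3.

388/3


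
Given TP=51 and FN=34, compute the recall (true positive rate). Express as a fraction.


Recall = TP / (TP + FN) = 51 / 85 = 3/5.

3/5


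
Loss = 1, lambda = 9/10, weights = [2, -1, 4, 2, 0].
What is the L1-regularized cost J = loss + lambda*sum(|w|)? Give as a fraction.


L1 norm = sum(|w|) = 9. J = 1 + 9/10 * 9 = 91/10.

91/10


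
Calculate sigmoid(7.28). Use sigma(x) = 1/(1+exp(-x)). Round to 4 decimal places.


sigma(7.28) = 1/(1+e^(-7.28)) = 1/(1+0.000689) = 1/1.000689 = 0.9993.

0.9993


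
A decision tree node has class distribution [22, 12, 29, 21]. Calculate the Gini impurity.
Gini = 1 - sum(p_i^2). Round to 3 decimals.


Total = 84. Proportions: 22/84, 12/84, 29/84, 21/84. sum(p_i^2) = 0.2707. Gini = 1 - 0.2707 = 0.7293, which rounds to 0.729.

0.729


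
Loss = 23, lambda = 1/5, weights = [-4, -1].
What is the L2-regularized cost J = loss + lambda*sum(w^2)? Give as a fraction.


L2 sq norm = sum(w^2) = 17. J = 23 + 1/5 * 17 = 132/5.

132/5


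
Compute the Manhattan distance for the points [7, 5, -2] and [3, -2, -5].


d = sum of absolute differences: |7-3|=4 + |5--2|=7 + |-2--5|=3 = 14.

14


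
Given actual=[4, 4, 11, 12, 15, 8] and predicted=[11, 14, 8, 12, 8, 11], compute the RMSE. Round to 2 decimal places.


MSE = 36.0000. RMSE = sqrt(36.0000) = 6.00.

6.00


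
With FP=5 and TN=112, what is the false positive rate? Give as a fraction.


FPR = FP / (FP + TN) = 5 / 117 = 5/117.

5/117


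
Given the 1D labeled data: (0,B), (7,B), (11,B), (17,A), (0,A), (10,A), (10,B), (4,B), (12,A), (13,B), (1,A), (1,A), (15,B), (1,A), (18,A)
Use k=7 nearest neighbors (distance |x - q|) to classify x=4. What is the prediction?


Distances: |0-4|=4, |7-4|=3, |11-4|=7, |17-4|=13, |0-4|=4, |10-4|=6, |10-4|=6, |4-4|=0, |12-4|=8, |13-4|=9, |1-4|=3, |1-4|=3, |15-4|=11, |1-4|=3, |18-4|=14. 7 nearest: (4,B), (1,A), (1,A), (1,A), (7,B), (0,A), (0,B). Counts: {'B': 3, 'A': 4}. Majority class: A.

A


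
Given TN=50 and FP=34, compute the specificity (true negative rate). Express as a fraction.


Specificity = TN / (TN + FP) = 50 / 84 = 25/42.

25/42


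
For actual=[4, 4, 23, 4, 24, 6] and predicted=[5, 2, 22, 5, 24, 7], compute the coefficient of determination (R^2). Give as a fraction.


Mean(y) = 65/6. SS_res = 8. SS_tot = 2909/6. R^2 = 1 - 8/(2909/6) = 2861/2909.

2861/2909


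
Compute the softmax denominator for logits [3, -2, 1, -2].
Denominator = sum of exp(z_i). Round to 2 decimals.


Denom = e^3=20.0855 + e^-2=0.1353 + e^1=2.7183 + e^-2=0.1353. Sum = 23.0744, which rounds to 23.07.

23.07


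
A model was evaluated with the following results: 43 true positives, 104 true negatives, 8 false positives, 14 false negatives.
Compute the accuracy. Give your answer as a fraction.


Accuracy = (TP + TN) / (TP + TN + FP + FN) = (43 + 104) / 169 = 147/169.

147/169


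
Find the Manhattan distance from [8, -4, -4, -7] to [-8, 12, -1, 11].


d = sum of absolute differences: |8--8|=16 + |-4-12|=16 + |-4--1|=3 + |-7-11|=18 = 53.

53


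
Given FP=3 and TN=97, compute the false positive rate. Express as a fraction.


FPR = FP / (FP + TN) = 3 / 100 = 3/100.

3/100


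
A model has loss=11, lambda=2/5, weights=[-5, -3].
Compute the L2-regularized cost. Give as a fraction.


L2 sq norm = sum(w^2) = 34. J = 11 + 2/5 * 34 = 123/5.

123/5


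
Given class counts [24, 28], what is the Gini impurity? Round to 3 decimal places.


Total = 52. Proportions: 24/52, 28/52. sum(p_i^2) = 0.5030. Gini = 1 - 0.5030 = 0.4970, which rounds to 0.497.

0.497


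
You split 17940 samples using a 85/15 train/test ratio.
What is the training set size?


Test set = 17940 * 15% = 2691. Training set = 17940 - 2691 = 15249.

15249


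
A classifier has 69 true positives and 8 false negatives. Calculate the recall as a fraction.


Recall = TP / (TP + FN) = 69 / 77 = 69/77.

69/77


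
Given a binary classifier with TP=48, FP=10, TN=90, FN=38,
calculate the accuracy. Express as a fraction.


Accuracy = (TP + TN) / (TP + TN + FP + FN) = (48 + 90) / 186 = 23/31.

23/31


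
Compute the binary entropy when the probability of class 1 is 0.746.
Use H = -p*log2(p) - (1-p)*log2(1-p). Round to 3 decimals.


H = -0.746*log2(0.746) - 0.254*log2(0.254) = 0.818.

0.818


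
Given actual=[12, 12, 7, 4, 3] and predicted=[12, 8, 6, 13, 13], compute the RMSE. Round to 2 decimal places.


MSE = 39.6000. RMSE = sqrt(39.6000) = 6.29.

6.29


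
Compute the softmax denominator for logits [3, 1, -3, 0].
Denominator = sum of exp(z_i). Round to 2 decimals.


Denom = e^3=20.0855 + e^1=2.7183 + e^-3=0.0498 + e^0=1.0000. Sum = 23.8536, which rounds to 23.85.

23.85


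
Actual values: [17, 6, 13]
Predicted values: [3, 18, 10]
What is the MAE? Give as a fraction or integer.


MAE = (1/3) * (|17-3|=14 + |6-18|=12 + |13-10|=3). Sum = 29. MAE = 29/3.

29/3


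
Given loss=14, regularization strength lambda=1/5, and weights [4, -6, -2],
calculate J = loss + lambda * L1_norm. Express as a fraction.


L1 norm = sum(|w|) = 12. J = 14 + 1/5 * 12 = 82/5.

82/5


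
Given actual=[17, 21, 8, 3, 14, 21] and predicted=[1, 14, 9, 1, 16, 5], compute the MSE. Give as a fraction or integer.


MSE = (1/6) * ((17-1)^2=256 + (21-14)^2=49 + (8-9)^2=1 + (3-1)^2=4 + (14-16)^2=4 + (21-5)^2=256). Sum = 570. MSE = 95.

95


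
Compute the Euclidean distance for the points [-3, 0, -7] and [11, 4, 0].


d = sqrt(sum of squared differences). (-3-11)^2=196, (0-4)^2=16, (-7-0)^2=49. Sum = 261.

sqrt(261)


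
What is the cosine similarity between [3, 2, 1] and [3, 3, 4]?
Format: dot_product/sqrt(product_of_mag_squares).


dot = 19. |a|^2 = 14, |b|^2 = 34. cos = 19/sqrt(476).

19/sqrt(476)


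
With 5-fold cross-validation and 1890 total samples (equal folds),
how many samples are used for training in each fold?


Each validation fold has 1890/5 = 378 samples. Training set = 1890 - 378 = 1512.

1512


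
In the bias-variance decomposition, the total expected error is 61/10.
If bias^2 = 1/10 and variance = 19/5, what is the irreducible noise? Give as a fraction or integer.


Total error = bias^2 + variance + irreducible noise. So irreducible noise = 61/10 - 1/10 - 19/5 = 11/5.

11/5


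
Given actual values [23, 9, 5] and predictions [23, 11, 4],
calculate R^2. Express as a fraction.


Mean(y) = 37/3. SS_res = 5. SS_tot = 536/3. R^2 = 1 - 5/(536/3) = 521/536.

521/536


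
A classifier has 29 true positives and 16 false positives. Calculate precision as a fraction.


Precision = TP / (TP + FP) = 29 / 45 = 29/45.

29/45


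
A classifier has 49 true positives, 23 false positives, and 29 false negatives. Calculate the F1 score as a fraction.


Precision = 49/72 = 49/72. Recall = 49/78 = 49/78. F1 = 2*P*R/(P+R) = 49/75.

49/75


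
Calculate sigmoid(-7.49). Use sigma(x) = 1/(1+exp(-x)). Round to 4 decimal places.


sigma(-7.49) = 1/(1+e^(7.49)) = 1/(1+1790.052092) = 1/1791.052092 = 0.0006.

0.0006


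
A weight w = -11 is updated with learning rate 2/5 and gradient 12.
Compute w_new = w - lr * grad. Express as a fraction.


w_new = -11 - 2/5 * 12 = -11 - 24/5 = -79/5.

-79/5


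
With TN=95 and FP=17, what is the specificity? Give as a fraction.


Specificity = TN / (TN + FP) = 95 / 112 = 95/112.

95/112


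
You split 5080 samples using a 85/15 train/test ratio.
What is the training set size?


Test set = 5080 * 15% = 762. Training set = 5080 - 762 = 4318.

4318


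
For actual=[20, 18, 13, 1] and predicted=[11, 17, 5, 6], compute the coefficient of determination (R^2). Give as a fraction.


Mean(y) = 13. SS_res = 171. SS_tot = 218. R^2 = 1 - 171/(218) = 47/218.

47/218


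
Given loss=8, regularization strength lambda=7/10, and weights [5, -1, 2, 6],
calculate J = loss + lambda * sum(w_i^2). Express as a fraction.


L2 sq norm = sum(w^2) = 66. J = 8 + 7/10 * 66 = 271/5.

271/5


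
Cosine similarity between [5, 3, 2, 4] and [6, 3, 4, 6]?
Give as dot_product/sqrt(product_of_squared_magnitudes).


dot = 71. |a|^2 = 54, |b|^2 = 97. cos = 71/sqrt(5238).

71/sqrt(5238)


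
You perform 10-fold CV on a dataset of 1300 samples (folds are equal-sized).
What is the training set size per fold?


Each validation fold has 1300/10 = 130 samples. Training set = 1300 - 130 = 1170.

1170


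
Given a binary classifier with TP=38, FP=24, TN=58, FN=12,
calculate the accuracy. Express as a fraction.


Accuracy = (TP + TN) / (TP + TN + FP + FN) = (38 + 58) / 132 = 8/11.

8/11


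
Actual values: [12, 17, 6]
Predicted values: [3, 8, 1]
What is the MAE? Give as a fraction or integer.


MAE = (1/3) * (|12-3|=9 + |17-8|=9 + |6-1|=5). Sum = 23. MAE = 23/3.

23/3


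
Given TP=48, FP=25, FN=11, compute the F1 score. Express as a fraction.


Precision = 48/73 = 48/73. Recall = 48/59 = 48/59. F1 = 2*P*R/(P+R) = 8/11.

8/11


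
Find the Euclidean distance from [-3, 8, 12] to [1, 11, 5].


d = sqrt(sum of squared differences). (-3-1)^2=16, (8-11)^2=9, (12-5)^2=49. Sum = 74.

sqrt(74)


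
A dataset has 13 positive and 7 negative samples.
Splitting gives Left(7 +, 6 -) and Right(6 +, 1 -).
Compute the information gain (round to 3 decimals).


H(parent) = 0.9341. H(left) = 0.9957, H(right) = 0.5917. Weighted = (13/20)*0.9957 + (7/20)*0.5917 = 0.8543. IG = 0.9341 - 0.8543 = 0.0798, which rounds to 0.080.

0.080


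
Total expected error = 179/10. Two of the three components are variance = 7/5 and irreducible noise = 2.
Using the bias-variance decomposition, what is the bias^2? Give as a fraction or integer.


Total error = bias^2 + variance + irreducible noise. So bias^2 = 179/10 - 7/5 - 2 = 29/2.

29/2


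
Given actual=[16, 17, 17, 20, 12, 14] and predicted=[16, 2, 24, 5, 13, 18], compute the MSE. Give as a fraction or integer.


MSE = (1/6) * ((16-16)^2=0 + (17-2)^2=225 + (17-24)^2=49 + (20-5)^2=225 + (12-13)^2=1 + (14-18)^2=16). Sum = 516. MSE = 86.

86


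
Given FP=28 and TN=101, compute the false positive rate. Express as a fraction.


FPR = FP / (FP + TN) = 28 / 129 = 28/129.

28/129


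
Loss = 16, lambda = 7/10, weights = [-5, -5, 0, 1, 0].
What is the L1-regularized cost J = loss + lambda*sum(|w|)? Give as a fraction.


L1 norm = sum(|w|) = 11. J = 16 + 7/10 * 11 = 237/10.

237/10


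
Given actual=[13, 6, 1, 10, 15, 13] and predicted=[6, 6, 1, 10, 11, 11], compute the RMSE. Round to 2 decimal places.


MSE = 11.5000. RMSE = sqrt(11.5000) = 3.39.

3.39


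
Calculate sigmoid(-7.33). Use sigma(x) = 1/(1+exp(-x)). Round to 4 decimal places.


sigma(-7.33) = 1/(1+e^(7.33)) = 1/(1+1525.381772) = 1/1526.381772 = 0.0007.

0.0007


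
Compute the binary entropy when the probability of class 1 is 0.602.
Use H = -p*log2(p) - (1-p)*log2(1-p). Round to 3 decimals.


H = -0.602*log2(0.602) - 0.398*log2(0.398) = 0.970.

0.970


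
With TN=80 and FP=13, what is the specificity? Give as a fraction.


Specificity = TN / (TN + FP) = 80 / 93 = 80/93.

80/93


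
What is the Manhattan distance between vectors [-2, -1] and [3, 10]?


d = sum of absolute differences: |-2-3|=5 + |-1-10|=11 = 16.

16


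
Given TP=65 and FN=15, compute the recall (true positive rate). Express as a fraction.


Recall = TP / (TP + FN) = 65 / 80 = 13/16.

13/16


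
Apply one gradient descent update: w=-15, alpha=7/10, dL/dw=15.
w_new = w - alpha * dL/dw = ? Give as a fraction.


w_new = -15 - 7/10 * 15 = -15 - 21/2 = -51/2.

-51/2


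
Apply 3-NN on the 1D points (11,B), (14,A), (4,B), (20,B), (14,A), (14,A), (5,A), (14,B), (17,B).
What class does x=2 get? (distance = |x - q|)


Distances: |11-2|=9, |14-2|=12, |4-2|=2, |20-2|=18, |14-2|=12, |14-2|=12, |5-2|=3, |14-2|=12, |17-2|=15. 3 nearest: (4,B), (5,A), (11,B). Counts: {'B': 2, 'A': 1}. Majority class: B.

B


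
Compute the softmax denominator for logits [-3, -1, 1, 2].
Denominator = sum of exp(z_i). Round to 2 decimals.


Denom = e^-3=0.0498 + e^-1=0.3679 + e^1=2.7183 + e^2=7.3891. Sum = 10.5251, which rounds to 10.53.

10.53


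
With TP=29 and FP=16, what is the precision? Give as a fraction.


Precision = TP / (TP + FP) = 29 / 45 = 29/45.

29/45


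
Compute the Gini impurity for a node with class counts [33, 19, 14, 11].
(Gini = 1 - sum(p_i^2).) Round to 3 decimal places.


Total = 77. Proportions: 33/77, 19/77, 14/77, 11/77. sum(p_i^2) = 0.2980. Gini = 1 - 0.2980 = 0.7020, which rounds to 0.702.

0.702


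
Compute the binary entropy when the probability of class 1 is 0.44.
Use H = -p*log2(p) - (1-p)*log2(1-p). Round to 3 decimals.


H = -0.44*log2(0.44) - 0.56*log2(0.56) = 0.990.

0.990


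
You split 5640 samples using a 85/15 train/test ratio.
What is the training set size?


Test set = 5640 * 15% = 846. Training set = 5640 - 846 = 4794.

4794


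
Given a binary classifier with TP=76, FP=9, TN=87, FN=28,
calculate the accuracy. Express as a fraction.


Accuracy = (TP + TN) / (TP + TN + FP + FN) = (76 + 87) / 200 = 163/200.

163/200


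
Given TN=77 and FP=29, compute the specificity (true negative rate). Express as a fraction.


Specificity = TN / (TN + FP) = 77 / 106 = 77/106.

77/106


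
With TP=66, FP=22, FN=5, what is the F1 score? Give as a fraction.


Precision = 66/88 = 3/4. Recall = 66/71 = 66/71. F1 = 2*P*R/(P+R) = 44/53.

44/53


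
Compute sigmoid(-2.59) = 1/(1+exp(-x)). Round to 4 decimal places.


sigma(-2.59) = 1/(1+e^(2.59)) = 1/(1+13.329772) = 1/14.329772 = 0.0698.

0.0698


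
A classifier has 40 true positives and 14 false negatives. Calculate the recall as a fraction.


Recall = TP / (TP + FN) = 40 / 54 = 20/27.

20/27


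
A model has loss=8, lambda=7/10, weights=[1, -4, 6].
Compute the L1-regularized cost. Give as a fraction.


L1 norm = sum(|w|) = 11. J = 8 + 7/10 * 11 = 157/10.

157/10


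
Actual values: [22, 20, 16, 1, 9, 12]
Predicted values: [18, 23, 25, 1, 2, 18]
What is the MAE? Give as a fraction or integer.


MAE = (1/6) * (|22-18|=4 + |20-23|=3 + |16-25|=9 + |1-1|=0 + |9-2|=7 + |12-18|=6). Sum = 29. MAE = 29/6.

29/6


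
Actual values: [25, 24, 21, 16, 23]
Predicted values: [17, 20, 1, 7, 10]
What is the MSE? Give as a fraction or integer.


MSE = (1/5) * ((25-17)^2=64 + (24-20)^2=16 + (21-1)^2=400 + (16-7)^2=81 + (23-10)^2=169). Sum = 730. MSE = 146.

146


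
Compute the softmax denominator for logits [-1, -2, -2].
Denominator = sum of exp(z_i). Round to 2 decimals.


Denom = e^-1=0.3679 + e^-2=0.1353 + e^-2=0.1353. Sum = 0.6385, which rounds to 0.64.

0.64


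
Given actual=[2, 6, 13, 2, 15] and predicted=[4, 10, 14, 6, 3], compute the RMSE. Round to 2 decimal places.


MSE = 36.2000. RMSE = sqrt(36.2000) = 6.02.

6.02


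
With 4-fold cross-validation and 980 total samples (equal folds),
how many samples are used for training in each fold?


Each validation fold has 980/4 = 245 samples. Training set = 980 - 245 = 735.

735


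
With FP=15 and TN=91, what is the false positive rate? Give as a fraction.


FPR = FP / (FP + TN) = 15 / 106 = 15/106.

15/106


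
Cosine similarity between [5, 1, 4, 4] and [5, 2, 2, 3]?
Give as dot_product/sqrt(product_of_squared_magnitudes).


dot = 47. |a|^2 = 58, |b|^2 = 42. cos = 47/sqrt(2436).

47/sqrt(2436)


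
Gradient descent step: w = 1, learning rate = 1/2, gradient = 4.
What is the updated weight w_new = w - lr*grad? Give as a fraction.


w_new = 1 - 1/2 * 4 = 1 - 2 = -1.

-1


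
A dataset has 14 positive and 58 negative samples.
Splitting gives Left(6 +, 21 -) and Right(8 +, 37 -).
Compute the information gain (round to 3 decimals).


H(parent) = 0.7107. H(left) = 0.7642, H(right) = 0.6752. Weighted = (27/72)*0.7642 + (45/72)*0.6752 = 0.7086. IG = 0.7107 - 0.7086 = 0.0021, which rounds to 0.002.

0.002


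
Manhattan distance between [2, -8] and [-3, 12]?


d = sum of absolute differences: |2--3|=5 + |-8-12|=20 = 25.

25


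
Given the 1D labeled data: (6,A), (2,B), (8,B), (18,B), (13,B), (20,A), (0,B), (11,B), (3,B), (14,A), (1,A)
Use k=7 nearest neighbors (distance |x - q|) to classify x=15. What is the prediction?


Distances: |6-15|=9, |2-15|=13, |8-15|=7, |18-15|=3, |13-15|=2, |20-15|=5, |0-15|=15, |11-15|=4, |3-15|=12, |14-15|=1, |1-15|=14. 7 nearest: (14,A), (13,B), (18,B), (11,B), (20,A), (8,B), (6,A). Counts: {'A': 3, 'B': 4}. Majority class: B.

B


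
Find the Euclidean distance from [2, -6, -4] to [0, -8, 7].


d = sqrt(sum of squared differences). (2-0)^2=4, (-6--8)^2=4, (-4-7)^2=121. Sum = 129.

sqrt(129)


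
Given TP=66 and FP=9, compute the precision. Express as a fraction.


Precision = TP / (TP + FP) = 66 / 75 = 22/25.

22/25


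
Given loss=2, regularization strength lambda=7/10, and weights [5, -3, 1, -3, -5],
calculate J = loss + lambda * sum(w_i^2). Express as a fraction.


L2 sq norm = sum(w^2) = 69. J = 2 + 7/10 * 69 = 503/10.

503/10


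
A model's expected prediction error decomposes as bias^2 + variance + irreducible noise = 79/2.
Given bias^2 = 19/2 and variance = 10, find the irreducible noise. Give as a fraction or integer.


Total error = bias^2 + variance + irreducible noise. So irreducible noise = 79/2 - 19/2 - 10 = 20.

20


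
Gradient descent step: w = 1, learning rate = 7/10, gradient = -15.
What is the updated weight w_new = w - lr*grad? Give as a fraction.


w_new = 1 - 7/10 * -15 = 1 - -21/2 = 23/2.

23/2


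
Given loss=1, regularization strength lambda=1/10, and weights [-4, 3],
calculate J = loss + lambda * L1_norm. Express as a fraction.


L1 norm = sum(|w|) = 7. J = 1 + 1/10 * 7 = 17/10.

17/10


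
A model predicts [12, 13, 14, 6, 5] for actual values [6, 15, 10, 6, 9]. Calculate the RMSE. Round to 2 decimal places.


MSE = 14.4000. RMSE = sqrt(14.4000) = 3.79.

3.79


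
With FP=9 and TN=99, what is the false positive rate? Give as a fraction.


FPR = FP / (FP + TN) = 9 / 108 = 1/12.

1/12


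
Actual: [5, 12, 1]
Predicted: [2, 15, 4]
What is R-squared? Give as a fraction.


Mean(y) = 6. SS_res = 27. SS_tot = 62. R^2 = 1 - 27/(62) = 35/62.

35/62


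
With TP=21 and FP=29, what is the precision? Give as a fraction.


Precision = TP / (TP + FP) = 21 / 50 = 21/50.

21/50


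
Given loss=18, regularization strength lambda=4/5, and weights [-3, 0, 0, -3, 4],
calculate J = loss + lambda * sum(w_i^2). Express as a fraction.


L2 sq norm = sum(w^2) = 34. J = 18 + 4/5 * 34 = 226/5.

226/5


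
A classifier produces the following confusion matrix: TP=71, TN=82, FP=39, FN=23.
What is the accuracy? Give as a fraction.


Accuracy = (TP + TN) / (TP + TN + FP + FN) = (71 + 82) / 215 = 153/215.

153/215


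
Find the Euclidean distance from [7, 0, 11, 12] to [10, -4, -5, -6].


d = sqrt(sum of squared differences). (7-10)^2=9, (0--4)^2=16, (11--5)^2=256, (12--6)^2=324. Sum = 605.

sqrt(605)


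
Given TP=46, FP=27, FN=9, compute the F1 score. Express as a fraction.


Precision = 46/73 = 46/73. Recall = 46/55 = 46/55. F1 = 2*P*R/(P+R) = 23/32.

23/32


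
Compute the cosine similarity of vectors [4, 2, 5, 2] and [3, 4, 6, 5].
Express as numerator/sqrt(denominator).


dot = 60. |a|^2 = 49, |b|^2 = 86. cos = 60/sqrt(4214).

60/sqrt(4214)


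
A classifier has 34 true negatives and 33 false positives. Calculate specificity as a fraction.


Specificity = TN / (TN + FP) = 34 / 67 = 34/67.

34/67


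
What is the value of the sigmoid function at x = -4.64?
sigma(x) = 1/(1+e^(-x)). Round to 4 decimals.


sigma(-4.64) = 1/(1+e^(4.64)) = 1/(1+103.544348) = 1/104.544348 = 0.0096.

0.0096


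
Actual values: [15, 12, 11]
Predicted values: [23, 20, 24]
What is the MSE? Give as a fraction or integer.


MSE = (1/3) * ((15-23)^2=64 + (12-20)^2=64 + (11-24)^2=169). Sum = 297. MSE = 99.

99


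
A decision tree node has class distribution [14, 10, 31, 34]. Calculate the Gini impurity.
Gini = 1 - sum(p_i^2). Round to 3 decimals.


Total = 89. Proportions: 14/89, 10/89, 31/89, 34/89. sum(p_i^2) = 0.3046. Gini = 1 - 0.3046 = 0.6954, which rounds to 0.695.

0.695


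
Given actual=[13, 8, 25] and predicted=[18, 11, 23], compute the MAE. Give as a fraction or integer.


MAE = (1/3) * (|13-18|=5 + |8-11|=3 + |25-23|=2). Sum = 10. MAE = 10/3.

10/3


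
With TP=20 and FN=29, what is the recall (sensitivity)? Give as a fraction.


Recall = TP / (TP + FN) = 20 / 49 = 20/49.

20/49


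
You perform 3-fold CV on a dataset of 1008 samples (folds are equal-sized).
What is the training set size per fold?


Each validation fold has 1008/3 = 336 samples. Training set = 1008 - 336 = 672.

672


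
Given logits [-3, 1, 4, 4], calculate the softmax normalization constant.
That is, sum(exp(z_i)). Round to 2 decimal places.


Denom = e^-3=0.0498 + e^1=2.7183 + e^4=54.5982 + e^4=54.5982. Sum = 111.9645, which rounds to 111.96.

111.96


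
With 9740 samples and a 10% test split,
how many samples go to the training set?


Test set = 9740 * 10% = 974. Training set = 9740 - 974 = 8766.

8766


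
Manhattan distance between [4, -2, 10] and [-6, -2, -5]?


d = sum of absolute differences: |4--6|=10 + |-2--2|=0 + |10--5|=15 = 25.

25


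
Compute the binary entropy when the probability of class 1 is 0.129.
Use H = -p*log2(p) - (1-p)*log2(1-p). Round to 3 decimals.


H = -0.129*log2(0.129) - 0.871*log2(0.871) = 0.555.

0.555


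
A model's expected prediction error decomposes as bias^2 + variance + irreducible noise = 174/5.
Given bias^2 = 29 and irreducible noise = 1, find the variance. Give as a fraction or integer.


Total error = bias^2 + variance + irreducible noise. So variance = 174/5 - 29 - 1 = 24/5.

24/5


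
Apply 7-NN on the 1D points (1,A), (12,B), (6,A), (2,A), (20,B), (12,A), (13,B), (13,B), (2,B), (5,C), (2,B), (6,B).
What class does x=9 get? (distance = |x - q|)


Distances: |1-9|=8, |12-9|=3, |6-9|=3, |2-9|=7, |20-9|=11, |12-9|=3, |13-9|=4, |13-9|=4, |2-9|=7, |5-9|=4, |2-9|=7, |6-9|=3. 7 nearest: (6,A), (12,A), (12,B), (6,B), (13,B), (13,B), (5,C). Counts: {'A': 2, 'B': 4, 'C': 1}. Majority class: B.

B


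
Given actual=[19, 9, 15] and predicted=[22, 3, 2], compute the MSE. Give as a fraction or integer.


MSE = (1/3) * ((19-22)^2=9 + (9-3)^2=36 + (15-2)^2=169). Sum = 214. MSE = 214/3.

214/3


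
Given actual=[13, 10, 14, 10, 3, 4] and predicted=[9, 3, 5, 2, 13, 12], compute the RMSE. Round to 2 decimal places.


MSE = 62.3333. RMSE = sqrt(62.3333) = 7.90.

7.90


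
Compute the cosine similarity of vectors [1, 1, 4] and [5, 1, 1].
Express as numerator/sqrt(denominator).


dot = 10. |a|^2 = 18, |b|^2 = 27. cos = 10/sqrt(486).

10/sqrt(486)


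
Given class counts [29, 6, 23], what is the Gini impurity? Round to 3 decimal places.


Total = 58. Proportions: 29/58, 6/58, 23/58. sum(p_i^2) = 0.4180. Gini = 1 - 0.4180 = 0.5820, which rounds to 0.582.

0.582


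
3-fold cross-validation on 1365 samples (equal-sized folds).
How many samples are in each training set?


Each validation fold has 1365/3 = 455 samples. Training set = 1365 - 455 = 910.

910


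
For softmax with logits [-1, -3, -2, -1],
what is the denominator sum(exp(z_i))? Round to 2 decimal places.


Denom = e^-1=0.3679 + e^-3=0.0498 + e^-2=0.1353 + e^-1=0.3679. Sum = 0.9209, which rounds to 0.92.

0.92


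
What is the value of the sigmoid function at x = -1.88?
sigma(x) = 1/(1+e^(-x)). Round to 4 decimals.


sigma(-1.88) = 1/(1+e^(1.88)) = 1/(1+6.553505) = 1/7.553505 = 0.1324.

0.1324


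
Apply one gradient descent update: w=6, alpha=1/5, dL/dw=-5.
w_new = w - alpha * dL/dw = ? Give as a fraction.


w_new = 6 - 1/5 * -5 = 6 - -1 = 7.

7


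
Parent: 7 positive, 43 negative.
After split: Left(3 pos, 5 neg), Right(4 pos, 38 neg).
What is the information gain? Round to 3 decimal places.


H(parent) = 0.5842. H(left) = 0.9544, H(right) = 0.4537. Weighted = (8/50)*0.9544 + (42/50)*0.4537 = 0.5338. IG = 0.5842 - 0.5338 = 0.0504, which rounds to 0.050.

0.050


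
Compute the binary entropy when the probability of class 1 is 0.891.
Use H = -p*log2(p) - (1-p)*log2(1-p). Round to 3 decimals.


H = -0.891*log2(0.891) - 0.109*log2(0.109) = 0.497.

0.497


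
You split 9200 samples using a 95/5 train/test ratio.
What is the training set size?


Test set = 9200 * 5% = 460. Training set = 9200 - 460 = 8740.

8740


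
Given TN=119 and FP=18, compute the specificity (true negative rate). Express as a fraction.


Specificity = TN / (TN + FP) = 119 / 137 = 119/137.

119/137


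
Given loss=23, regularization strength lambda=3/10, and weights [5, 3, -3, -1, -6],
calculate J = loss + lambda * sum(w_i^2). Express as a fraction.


L2 sq norm = sum(w^2) = 80. J = 23 + 3/10 * 80 = 47.

47


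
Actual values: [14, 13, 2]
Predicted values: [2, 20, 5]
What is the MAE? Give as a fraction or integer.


MAE = (1/3) * (|14-2|=12 + |13-20|=7 + |2-5|=3). Sum = 22. MAE = 22/3.

22/3


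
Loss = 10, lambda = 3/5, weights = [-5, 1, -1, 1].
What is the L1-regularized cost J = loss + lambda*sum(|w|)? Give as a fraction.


L1 norm = sum(|w|) = 8. J = 10 + 3/5 * 8 = 74/5.

74/5


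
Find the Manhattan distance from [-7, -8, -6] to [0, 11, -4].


d = sum of absolute differences: |-7-0|=7 + |-8-11|=19 + |-6--4|=2 = 28.

28


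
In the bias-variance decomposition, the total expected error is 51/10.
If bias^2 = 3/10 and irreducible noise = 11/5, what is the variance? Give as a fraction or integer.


Total error = bias^2 + variance + irreducible noise. So variance = 51/10 - 3/10 - 11/5 = 13/5.

13/5


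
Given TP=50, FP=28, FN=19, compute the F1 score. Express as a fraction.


Precision = 50/78 = 25/39. Recall = 50/69 = 50/69. F1 = 2*P*R/(P+R) = 100/147.

100/147


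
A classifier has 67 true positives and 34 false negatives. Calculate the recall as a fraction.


Recall = TP / (TP + FN) = 67 / 101 = 67/101.

67/101


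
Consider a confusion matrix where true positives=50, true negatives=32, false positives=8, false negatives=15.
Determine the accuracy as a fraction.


Accuracy = (TP + TN) / (TP + TN + FP + FN) = (50 + 32) / 105 = 82/105.

82/105


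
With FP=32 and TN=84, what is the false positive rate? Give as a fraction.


FPR = FP / (FP + TN) = 32 / 116 = 8/29.

8/29


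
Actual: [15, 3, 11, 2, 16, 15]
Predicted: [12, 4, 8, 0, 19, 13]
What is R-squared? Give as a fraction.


Mean(y) = 31/3. SS_res = 36. SS_tot = 598/3. R^2 = 1 - 36/(598/3) = 245/299.

245/299


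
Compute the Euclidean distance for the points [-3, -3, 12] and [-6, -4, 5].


d = sqrt(sum of squared differences). (-3--6)^2=9, (-3--4)^2=1, (12-5)^2=49. Sum = 59.

sqrt(59)


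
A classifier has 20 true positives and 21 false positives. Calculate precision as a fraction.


Precision = TP / (TP + FP) = 20 / 41 = 20/41.

20/41


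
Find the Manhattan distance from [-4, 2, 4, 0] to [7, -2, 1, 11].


d = sum of absolute differences: |-4-7|=11 + |2--2|=4 + |4-1|=3 + |0-11|=11 = 29.

29
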